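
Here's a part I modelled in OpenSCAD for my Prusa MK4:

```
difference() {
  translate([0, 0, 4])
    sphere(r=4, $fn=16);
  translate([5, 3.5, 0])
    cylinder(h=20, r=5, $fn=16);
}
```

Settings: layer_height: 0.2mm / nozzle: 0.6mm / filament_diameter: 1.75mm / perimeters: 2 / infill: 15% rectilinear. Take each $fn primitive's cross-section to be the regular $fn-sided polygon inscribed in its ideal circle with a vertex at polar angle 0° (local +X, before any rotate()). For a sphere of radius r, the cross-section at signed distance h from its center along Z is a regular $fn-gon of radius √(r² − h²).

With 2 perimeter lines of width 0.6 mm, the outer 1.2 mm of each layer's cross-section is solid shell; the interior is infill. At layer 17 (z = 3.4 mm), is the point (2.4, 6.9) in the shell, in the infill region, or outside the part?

At z = 3.4 mm: the r=4 sphere contributes a regular 16-gon of circumradius √(4²−0.6²) = 3.955; the r=5 cylinder at (5, 3.5) gives a regular 16-gon of circumradius 5 (constant along its height); After the difference (first − rest): starting from the r=4 sphere, the r=5 cylinder at (5, 3.5) partially overlaps it — only the 11.97 mm² overlap (of its 76.54 mm²) is removed, clipping the outline — 1 connected region. Overall, the cross-section is a single solid region. The nearest boundary edge runs (0.00, 3.95)→(0.09, 3.94); distance from the point to it = 3.76 mm. The point is not inside any of the regions above, so it lies outside the cross-section (3.76 mm from the nearest boundary).

outside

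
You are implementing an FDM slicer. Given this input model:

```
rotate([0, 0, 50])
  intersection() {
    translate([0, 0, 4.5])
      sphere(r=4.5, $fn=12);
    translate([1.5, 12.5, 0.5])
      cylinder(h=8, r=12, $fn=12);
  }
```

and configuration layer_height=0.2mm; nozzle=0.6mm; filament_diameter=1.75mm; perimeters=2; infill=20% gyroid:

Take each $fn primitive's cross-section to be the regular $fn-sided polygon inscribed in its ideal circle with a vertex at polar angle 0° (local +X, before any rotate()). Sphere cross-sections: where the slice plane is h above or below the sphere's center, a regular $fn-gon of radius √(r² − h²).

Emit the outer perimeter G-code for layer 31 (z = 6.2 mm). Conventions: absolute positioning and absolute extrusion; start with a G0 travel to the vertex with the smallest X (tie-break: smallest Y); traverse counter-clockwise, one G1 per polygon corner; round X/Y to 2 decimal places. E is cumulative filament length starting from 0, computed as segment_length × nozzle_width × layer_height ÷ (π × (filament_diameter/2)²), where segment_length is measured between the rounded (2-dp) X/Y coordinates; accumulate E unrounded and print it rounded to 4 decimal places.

G0 X-4.10 Y0.72 Z6.20
G1 X-3.92 Y-1.43 E0.1076
G1 X-3.80 Y-1.59 E0.1176
G1 X0.58 Y1.47 E0.3842
G1 X1.61 Y3.69 E0.5063
G1 X0.72 Y4.10 E0.5552
G1 X-1.43 Y3.92 E0.6628
G1 X-3.19 Y2.68 E0.7702
G1 X-4.10 Y0.72 E0.8780

At z = 6.2 mm: the r=4.5 sphere slices to a regular 12-gon of circumradius 4.167 (√(r²−h²) with h=1.7 from center); the r=12 cylinder at (1.5, 12.5) gives a regular 12-gon of circumradius 12 (constant along its height); After intersecting: the r=12 cylinder at (1.5, 12.5) partially overlaps the r=4.5 sphere; clipping to the common part keeps 17.31 mm² — 1 connected region; (whole slice rotated 50° about Z — lengths, areas and connectivity unchanged). The outline is a single polygon with 8 vertices. Extrusion per mm of travel: 0.6 × 0.2 / (π × 0.875²) = 0.049890. Accumulating E over each segment gives final E = 0.8780.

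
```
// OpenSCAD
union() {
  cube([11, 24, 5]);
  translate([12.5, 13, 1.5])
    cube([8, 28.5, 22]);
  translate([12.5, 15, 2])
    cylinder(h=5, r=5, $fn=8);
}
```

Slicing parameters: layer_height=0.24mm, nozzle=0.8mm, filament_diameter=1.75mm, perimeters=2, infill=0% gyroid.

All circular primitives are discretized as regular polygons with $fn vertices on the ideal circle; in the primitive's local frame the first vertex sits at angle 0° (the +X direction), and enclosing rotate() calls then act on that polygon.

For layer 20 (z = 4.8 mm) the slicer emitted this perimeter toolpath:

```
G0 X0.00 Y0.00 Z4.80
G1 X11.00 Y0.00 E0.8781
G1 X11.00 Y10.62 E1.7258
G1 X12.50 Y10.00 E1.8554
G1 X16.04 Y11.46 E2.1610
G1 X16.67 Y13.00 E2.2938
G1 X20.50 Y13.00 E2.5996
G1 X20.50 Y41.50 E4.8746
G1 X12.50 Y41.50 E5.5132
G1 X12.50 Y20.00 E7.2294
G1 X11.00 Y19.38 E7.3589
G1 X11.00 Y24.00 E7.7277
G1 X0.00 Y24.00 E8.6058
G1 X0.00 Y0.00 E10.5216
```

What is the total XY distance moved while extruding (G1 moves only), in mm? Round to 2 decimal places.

Sum the Euclidean lengths of each G1 segment: total = 131.81 mm.

131.81 mm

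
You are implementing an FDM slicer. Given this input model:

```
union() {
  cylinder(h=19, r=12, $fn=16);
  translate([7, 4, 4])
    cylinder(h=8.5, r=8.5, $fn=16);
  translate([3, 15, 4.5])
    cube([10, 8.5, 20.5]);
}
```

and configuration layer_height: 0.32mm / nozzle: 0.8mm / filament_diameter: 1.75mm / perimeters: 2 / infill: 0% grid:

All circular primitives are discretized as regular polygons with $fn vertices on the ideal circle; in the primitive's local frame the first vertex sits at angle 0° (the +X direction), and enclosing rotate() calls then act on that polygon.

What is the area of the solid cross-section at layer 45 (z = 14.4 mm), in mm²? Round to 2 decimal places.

At z = 14.4 mm: the r=12 cylinder gives a regular 16-gon of circumradius 12 (constant along its height) (area = (16/2)·12.000²·sin(360°/16) = 440.85 mm²); the cylinder at (7, 4) is absent (z outside [4, 12.5]); the 10×8.5 cube at (3, 15) contributes its full rectangle (area 85.00 mm²); Combining (union): the 2 present regions are separate (no shared area or edge), so areas and boundary lengths simply add and each stays a separate island — area = 525.85 mm². Overall, the cross-section has 2 separate islands. Net area = 525.85 mm².

525.85 mm²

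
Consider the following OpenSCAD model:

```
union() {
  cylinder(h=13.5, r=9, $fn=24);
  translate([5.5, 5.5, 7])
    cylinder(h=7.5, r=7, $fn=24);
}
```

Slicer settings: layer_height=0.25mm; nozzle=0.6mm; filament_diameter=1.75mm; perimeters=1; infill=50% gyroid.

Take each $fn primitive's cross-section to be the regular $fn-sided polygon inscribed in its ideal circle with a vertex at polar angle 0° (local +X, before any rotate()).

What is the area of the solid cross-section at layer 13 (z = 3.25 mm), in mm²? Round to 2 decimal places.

At z = 3.25 mm: the cylinder: section is a regular 24-gon, circumradius r=9 (area = (24/2)·9.000²·sin(360°/24) = 251.57 mm²); the cylinder at (5.5, 5.5) is absent (z outside [7, 14.5]); Merging all regions: only the r=9 cylinder is present, so the union is just that shape — area = 251.57 mm². Overall, the cross-section is a single solid region. Net area = 251.57 mm².

251.57 mm²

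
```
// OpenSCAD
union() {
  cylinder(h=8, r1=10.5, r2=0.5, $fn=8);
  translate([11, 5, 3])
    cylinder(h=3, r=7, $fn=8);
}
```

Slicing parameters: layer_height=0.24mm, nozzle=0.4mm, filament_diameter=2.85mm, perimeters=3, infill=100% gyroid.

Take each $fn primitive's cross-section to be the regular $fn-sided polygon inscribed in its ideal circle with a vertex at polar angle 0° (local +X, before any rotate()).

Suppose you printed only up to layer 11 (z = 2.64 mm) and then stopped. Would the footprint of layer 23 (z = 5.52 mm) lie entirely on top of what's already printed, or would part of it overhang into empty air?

Compare the two slices. At z = 2.64: the cone: at t=0.330 of its height the radius interpolates to r₁+(r₂−r₁)t = 7.200, giving a regular 8-gon of that circumradius (area = (8/2)·7.200²·sin(360°/8) = 146.63 mm²); the cylinder at (11, 5) is absent (z outside [3, 6]); Combining (union): only the cone is present, so the union is just that shape — area = 146.63 mm². At z = 5.52: the cone: at t=0.690 of its height the radius interpolates to r₁+(r₂−r₁)t = 3.600, giving a regular 8-gon of that circumradius (area = (8/2)·3.600²·sin(360°/8) = 36.66 mm²); the r=7 cylinder at (11, 5) gives a regular 8-gon of circumradius 7 (constant along its height) (area = (8/2)·7.000²·sin(360°/8) = 138.59 mm²); Taking the union: the 2 present regions are separate (no shared area or edge), so areas and boundary lengths simply add and each stays a separate island — area = 175.25 mm². Checking containment: at z = 5.52 the cross-section extends beyond the z = 2.64 cross-section by about 132.47 mm².

part overhangs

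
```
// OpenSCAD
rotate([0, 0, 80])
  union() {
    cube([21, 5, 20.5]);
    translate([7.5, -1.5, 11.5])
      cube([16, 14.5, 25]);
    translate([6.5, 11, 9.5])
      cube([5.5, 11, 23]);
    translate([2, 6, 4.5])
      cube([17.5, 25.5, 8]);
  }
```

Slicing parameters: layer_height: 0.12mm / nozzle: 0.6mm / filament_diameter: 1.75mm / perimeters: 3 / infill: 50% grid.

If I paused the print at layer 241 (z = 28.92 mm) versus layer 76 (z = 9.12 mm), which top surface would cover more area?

layer 76 (z = 9.12 mm)

Layer 241 (z = 28.92): the cube does not reach this height (z outside [0, 20.5]); the cube at (7.5, -1.5) is present — its section is the full 16×14.5 rectangle (area 232.00 mm²); the 5.5×11 cube at (6.5, 11) contributes its full rectangle (area 60.50 mm²); the cube at (2, 6) is absent (z outside [4.5, 12.5]); Merging all regions: the regions partially overlap — summed areas 292.50 mm² minus the doubly-counted overlap 9.00 mm² gives 283.50 mm² — area = 283.50 mm²; (whole slice rotated 80° about Z — lengths, areas and connectivity unchanged). So its area = 283.50 mm². Layer 76 (z = 9.12): the cube is present — its section is the full 21×5 rectangle (area 105.00 mm²); the cube at (7.5, -1.5) is absent (z outside [11.5, 36.5]); the cube at (6.5, 11) is not intersected at this z (z outside [9.5, 32.5]); the cube at (2, 6) (footprint 17.5×25.5) is included at this height (area 446.25 mm²); Combining (union): the 2 present regions are separate (no shared area or edge), so areas and boundary lengths simply add and each stays a separate island — area = 551.25 mm²; (whole slice rotated 80° about Z — lengths, areas and connectivity unchanged). So its area = 551.25 mm². Layer 76 is larger (551.25 vs 283.50 mm²).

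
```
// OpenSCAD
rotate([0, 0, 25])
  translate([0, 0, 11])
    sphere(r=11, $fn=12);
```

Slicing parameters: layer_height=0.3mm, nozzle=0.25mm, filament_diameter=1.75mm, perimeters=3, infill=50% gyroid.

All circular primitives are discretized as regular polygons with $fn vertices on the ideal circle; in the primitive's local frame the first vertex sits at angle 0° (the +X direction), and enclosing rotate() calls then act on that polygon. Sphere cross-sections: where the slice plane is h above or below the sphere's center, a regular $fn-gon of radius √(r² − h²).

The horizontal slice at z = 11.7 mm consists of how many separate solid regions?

1

At z = 11.7 mm: the sphere: section is a regular 12-gon, circumradius = √(r²−h²) = √(11²−0.7²) = 10.978; (rotated 25° about Z; rotation is an isometry so areas/perimeters/island counts are preserved). The result has 1 disconnected region.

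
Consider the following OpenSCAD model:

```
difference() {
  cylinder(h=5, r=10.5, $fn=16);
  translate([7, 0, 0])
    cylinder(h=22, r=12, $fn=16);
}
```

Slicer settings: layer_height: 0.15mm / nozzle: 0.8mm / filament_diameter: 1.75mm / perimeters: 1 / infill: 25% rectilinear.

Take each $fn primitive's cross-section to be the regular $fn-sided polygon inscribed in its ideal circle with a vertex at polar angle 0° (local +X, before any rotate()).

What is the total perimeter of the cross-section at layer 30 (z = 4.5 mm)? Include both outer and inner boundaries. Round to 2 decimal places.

At z = 4.5 mm: the r=10.5 cylinder contributes a regular 16-gon of circumradius 10.5 (perimeter = 2·16·10.500·sin(180°/16) = 65.55 mm); the cylinder at (7, 0): section is a regular 16-gon, circumradius r=12 (perimeter = 2·16·12.000·sin(180°/16) = 74.91 mm); Subtracting the remaining from the first: starting from the r=10.5 cylinder, the r=12 cylinder at (7, 0) partially overlaps it — only the 232.45 mm² overlap (of its 440.85 mm²) is removed, clipping the outline — boundary = 60.32 mm. Overall, the cross-section is a single solid region. Total boundary length (outer) = 60.32 mm.

60.32 mm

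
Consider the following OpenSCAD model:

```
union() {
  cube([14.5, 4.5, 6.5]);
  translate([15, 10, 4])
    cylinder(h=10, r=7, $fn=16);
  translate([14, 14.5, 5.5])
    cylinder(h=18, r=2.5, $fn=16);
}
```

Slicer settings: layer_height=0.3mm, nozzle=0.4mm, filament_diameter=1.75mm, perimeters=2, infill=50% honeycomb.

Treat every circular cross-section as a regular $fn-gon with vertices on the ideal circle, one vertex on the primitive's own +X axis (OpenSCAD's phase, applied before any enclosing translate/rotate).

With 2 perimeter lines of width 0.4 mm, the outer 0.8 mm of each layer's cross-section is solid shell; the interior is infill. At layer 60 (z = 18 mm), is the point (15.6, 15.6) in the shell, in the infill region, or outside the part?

At z = 18 mm: the cube does not reach this height (z outside [0, 6.5]); the cylinder at (15, 10) does not reach this height (z outside [4, 14]); the r=2.5 cylinder at (14, 14.5) contributes a regular 16-gon of circumradius 2.5; Taking the union: only the r=2.5 cylinder at (14, 14.5) is present, so the union is just that shape — 1 connected region. Overall, the cross-section is a single solid region. The nearest boundary edge runs (16.31, 15.46)→(15.77, 16.27); distance from the point to it = 0.51 mm. The point is inside the cross-section, 0.51 mm from the nearest boundary — within the 0.8 mm shell band (2 × 0.4).

shell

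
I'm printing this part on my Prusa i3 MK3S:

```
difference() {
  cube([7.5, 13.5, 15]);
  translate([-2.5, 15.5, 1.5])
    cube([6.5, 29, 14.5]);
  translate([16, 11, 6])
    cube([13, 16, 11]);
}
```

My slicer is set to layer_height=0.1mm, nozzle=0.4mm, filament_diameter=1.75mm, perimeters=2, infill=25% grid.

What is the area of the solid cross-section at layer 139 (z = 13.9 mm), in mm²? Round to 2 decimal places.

101.25 mm²

At z = 13.9 mm: the cube is present — its section is the full 7.5×13.5 rectangle (area 101.25 mm²); the cube at (-2.5, 15.5) is present — its section is the full 6.5×29 rectangle (area 188.50 mm²); the cube at (16, 11) (footprint 13×16) is included at this height (area 208.00 mm²); Taking the first minus the rest: starting from the 7.5×13.5 cube (101.25 mm²), the 6.5×29 cube at (-2.5, 15.5) misses the remaining region (no effect); the 13×16 cube at (16, 11) misses the remaining region (no effect) — area = 101.25 mm². Overall, the cross-section is a single solid region. Net area = 101.25 mm².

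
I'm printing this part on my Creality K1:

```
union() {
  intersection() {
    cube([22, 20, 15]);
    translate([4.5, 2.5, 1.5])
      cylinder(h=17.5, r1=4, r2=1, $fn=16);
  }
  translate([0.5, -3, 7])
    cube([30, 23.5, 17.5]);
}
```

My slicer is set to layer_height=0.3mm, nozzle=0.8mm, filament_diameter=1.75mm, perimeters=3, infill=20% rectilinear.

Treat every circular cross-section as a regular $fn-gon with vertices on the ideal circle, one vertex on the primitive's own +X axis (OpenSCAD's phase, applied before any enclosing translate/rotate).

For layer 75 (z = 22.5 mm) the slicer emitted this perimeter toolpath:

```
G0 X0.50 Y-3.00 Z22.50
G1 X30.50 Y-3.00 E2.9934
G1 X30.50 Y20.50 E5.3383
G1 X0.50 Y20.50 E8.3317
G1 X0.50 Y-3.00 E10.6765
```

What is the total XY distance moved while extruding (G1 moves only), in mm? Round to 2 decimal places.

Sum the Euclidean lengths of each G1 segment: total = 107.00 mm.

107.00 mm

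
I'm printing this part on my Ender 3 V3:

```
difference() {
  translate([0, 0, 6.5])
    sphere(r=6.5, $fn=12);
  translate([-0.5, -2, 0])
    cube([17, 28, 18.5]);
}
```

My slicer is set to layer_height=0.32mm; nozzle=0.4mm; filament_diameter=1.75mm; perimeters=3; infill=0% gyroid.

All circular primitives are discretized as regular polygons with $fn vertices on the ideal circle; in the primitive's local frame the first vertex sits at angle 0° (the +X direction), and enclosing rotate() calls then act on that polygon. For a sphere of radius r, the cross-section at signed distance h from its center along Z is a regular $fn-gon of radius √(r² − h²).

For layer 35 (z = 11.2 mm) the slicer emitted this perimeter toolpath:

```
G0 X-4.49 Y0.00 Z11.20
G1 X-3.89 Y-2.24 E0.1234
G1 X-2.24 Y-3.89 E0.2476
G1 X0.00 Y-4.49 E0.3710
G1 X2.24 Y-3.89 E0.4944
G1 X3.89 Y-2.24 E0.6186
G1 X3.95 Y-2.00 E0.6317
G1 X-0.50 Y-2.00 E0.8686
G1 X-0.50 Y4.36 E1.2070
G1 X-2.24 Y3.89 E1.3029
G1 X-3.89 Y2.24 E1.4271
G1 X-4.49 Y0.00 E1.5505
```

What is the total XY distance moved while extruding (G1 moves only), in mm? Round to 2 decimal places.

29.14 mm

Sum the Euclidean lengths of each G1 segment: total = 29.14 mm.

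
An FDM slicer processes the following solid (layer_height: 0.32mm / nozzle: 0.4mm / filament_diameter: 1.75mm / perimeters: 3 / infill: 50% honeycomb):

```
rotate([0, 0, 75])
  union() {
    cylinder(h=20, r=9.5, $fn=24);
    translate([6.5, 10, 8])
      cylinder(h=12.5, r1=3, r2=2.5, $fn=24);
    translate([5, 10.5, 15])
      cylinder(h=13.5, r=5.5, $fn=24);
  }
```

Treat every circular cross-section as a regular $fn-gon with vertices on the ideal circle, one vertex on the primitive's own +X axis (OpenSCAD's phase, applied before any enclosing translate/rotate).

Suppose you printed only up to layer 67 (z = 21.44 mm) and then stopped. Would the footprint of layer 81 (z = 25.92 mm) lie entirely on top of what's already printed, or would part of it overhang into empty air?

entirely on top

Compare the two slices. At z = 21.44: the cylinder is absent (z outside [0, 20]); the cone at (6.5, 10) does not reach this height (z outside [8, 20.5]); the cylinder at (5, 10.5): section is a regular 24-gon, circumradius r=5.5 (area = (24/2)·5.500²·sin(360°/24) = 93.95 mm²); Merging all regions: only the r=5.5 cylinder at (5, 10.5) is present, so the union is just that shape — area = 93.95 mm²; (whole slice rotated 75° about Z — lengths, areas and connectivity unchanged). At z = 25.92: the cylinder is absent (z outside [0, 20]); the cone at (6.5, 10) is absent (z outside [8, 20.5]); the cylinder at (5, 10.5): section is a regular 24-gon, circumradius r=5.5 (area = (24/2)·5.500²·sin(360°/24) = 93.95 mm²); Taking the union: only the r=5.5 cylinder at (5, 10.5) is present, so the union is just that shape — area = 93.95 mm²; (rotated 75° about Z; rotation is an isometry so areas/perimeters/island counts are preserved). Checking containment: the cross-section at z = 25.92 is a subset of the cross-section at z = 21.44.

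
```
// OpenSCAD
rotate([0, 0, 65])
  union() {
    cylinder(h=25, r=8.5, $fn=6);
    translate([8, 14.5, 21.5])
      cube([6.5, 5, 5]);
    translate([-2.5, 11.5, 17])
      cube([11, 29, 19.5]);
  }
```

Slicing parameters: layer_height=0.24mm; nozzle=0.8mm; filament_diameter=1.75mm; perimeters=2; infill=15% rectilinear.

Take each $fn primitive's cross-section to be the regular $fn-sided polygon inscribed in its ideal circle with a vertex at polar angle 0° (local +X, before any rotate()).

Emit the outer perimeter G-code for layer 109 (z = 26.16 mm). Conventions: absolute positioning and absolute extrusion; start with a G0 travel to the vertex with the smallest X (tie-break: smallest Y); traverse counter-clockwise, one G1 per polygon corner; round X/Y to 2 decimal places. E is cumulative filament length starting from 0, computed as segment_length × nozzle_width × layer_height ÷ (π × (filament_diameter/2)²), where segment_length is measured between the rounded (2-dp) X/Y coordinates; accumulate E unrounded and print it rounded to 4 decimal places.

G0 X-37.76 Y14.85 Z26.16
G1 X-11.48 Y2.59 E2.3148
G1 X-6.83 Y12.56 E3.1930
G1 X-9.55 Y13.83 E3.4326
G1 X-7.01 Y19.27 E3.9119
G1 X-11.55 Y21.38 E4.3115
G1 X-14.08 Y15.94 E4.7904
G1 X-33.11 Y24.82 E6.4667
G1 X-37.76 Y14.85 E7.3448

At z = 26.16 mm: the cylinder is absent (z outside [0, 25]); the cube at (8, 14.5) is present — its section is the full 6.5×5 rectangle; the 11×29 cube at (-2.5, 11.5) contributes its full rectangle; Merging all regions: the regions partially overlap (shared area 2.50 mm²), so overlapping operands fuse into one piece — 1 connected region; (rotated 65° about Z; rotation is an isometry so areas/perimeters/island counts are preserved). The outline is a single polygon with 8 vertices. Extrusion per mm of travel: 0.8 × 0.24 / (π × 0.875²) = 0.079824. Accumulating E over each segment gives final E = 7.3448.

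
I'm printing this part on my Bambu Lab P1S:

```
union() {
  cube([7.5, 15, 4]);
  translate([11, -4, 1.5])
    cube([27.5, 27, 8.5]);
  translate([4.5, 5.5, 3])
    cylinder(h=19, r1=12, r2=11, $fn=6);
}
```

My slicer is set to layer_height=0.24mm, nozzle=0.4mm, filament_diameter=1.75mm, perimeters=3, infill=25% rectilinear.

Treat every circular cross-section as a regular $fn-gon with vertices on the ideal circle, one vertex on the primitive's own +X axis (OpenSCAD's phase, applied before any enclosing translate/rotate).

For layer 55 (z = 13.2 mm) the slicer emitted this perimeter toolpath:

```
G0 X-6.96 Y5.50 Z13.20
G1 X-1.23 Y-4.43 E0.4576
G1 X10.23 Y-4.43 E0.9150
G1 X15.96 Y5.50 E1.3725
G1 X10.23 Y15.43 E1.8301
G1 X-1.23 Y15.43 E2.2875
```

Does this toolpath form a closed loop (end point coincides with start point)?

Start point (G0): (-6.96, 5.50). End point (last G1): the path does not return to the start — open.

no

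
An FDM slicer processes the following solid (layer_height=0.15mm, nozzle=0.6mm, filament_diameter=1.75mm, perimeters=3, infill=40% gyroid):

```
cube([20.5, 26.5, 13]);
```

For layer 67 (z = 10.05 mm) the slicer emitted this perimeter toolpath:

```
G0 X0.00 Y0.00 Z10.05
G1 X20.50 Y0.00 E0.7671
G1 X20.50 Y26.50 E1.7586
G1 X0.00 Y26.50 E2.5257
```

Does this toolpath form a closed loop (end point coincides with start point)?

Start point (G0): (0.00, 0.00). End point (last G1): the path does not return to the start — open.

no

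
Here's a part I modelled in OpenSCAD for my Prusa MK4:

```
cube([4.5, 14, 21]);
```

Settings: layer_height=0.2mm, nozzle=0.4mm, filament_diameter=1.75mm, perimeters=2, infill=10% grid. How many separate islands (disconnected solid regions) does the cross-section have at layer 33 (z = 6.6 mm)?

At z = 6.6 mm: the cube (footprint 4.5×14) is included at this height. Overall, the cross-section is a single solid region. Island count = 1.

1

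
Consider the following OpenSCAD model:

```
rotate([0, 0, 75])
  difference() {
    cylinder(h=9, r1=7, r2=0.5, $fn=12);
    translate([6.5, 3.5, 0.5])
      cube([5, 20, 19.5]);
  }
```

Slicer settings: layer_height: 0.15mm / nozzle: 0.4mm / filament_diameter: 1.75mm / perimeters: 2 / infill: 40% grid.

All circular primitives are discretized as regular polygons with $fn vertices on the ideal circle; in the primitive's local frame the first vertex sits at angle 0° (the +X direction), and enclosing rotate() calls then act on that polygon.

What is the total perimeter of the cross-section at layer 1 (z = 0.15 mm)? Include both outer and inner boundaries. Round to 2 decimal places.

42.81 mm

At z = 0.15 mm: the cone: at t=0.017 of its height the radius interpolates to r₁+(r₂−r₁)t = 6.892, giving a regular 12-gon of that circumradius (perimeter = 2·12·6.892·sin(180°/12) = 42.81 mm); the cube at (6.5, 3.5) is not intersected at this z (z outside [0.5, 20]); Subtracting the remaining from the first: none of the subtracted shapes is present at this height, so the cone is unchanged — boundary = 42.81 mm; (rotated 75° about Z; rotation is an isometry so areas/perimeters/island counts are preserved). Overall, the cross-section is a single solid region. Total boundary length (outer) = 42.81 mm.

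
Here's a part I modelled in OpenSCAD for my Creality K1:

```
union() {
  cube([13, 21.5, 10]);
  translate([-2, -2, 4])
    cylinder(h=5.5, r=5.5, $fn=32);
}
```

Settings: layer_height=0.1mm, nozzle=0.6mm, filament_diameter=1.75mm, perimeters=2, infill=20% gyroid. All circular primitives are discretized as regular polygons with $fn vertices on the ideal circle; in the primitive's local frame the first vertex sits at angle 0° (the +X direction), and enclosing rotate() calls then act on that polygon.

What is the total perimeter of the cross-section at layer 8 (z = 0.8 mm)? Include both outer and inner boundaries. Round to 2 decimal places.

69.00 mm

At z = 0.8 mm: the cube is present — its section is the full 13×21.5 rectangle (perimeter 69.00 mm); the cylinder at (-2, -2) is not intersected at this z (z outside [4, 9.5]); Combining (union): only the 13×21.5 cube is present, so the union is just that shape — boundary = 69.00 mm. Overall, the cross-section is a single solid region. Total boundary length (outer) = 69.00 mm.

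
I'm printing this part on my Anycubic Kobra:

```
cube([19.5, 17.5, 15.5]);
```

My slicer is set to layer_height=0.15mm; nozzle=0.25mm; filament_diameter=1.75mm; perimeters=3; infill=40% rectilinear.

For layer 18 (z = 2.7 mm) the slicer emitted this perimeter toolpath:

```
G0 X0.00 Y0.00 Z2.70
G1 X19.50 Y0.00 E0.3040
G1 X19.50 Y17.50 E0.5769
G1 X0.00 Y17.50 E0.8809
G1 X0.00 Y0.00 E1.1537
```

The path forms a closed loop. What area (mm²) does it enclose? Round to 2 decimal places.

Apply the shoelace formula to the sequence of (X, Y) vertices; enclosed area = 341.25 mm².

341.25 mm²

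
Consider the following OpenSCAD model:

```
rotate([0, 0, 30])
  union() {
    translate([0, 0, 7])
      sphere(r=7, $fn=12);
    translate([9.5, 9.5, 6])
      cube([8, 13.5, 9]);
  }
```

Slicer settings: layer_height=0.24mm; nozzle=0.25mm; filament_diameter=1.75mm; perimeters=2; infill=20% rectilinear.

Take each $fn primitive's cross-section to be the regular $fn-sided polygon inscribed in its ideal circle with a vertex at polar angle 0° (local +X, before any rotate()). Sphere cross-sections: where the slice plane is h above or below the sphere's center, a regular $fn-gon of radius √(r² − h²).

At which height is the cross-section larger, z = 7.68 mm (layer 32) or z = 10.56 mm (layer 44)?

layer 32 (z = 7.68 mm)

Layer 32 (z = 7.68): the sphere: section is a regular 12-gon, circumradius = √(r²−h²) = √(7²−0.68²) = 6.967 (area = (12/2)·6.967²·sin(360°/12) = 145.61 mm²); the cube at (9.5, 9.5) is present — its section is the full 8×13.5 rectangle (area 108.00 mm²); Merging all regions: the 2 present regions are separate (no shared area or edge), so areas and boundary lengths simply add and each stays a separate island — area = 253.61 mm²; (rotated 30° about Z; rotation is an isometry so areas/perimeters/island counts are preserved). So its area = 253.61 mm². Layer 44 (z = 10.56): the r=7 sphere slices to a regular 12-gon of circumradius 6.027 (√(r²−h²) with h=3.56 from center) (area = (12/2)·6.027²·sin(360°/12) = 108.98 mm²); the cube at (9.5, 9.5) (footprint 8×13.5) is included at this height (area 108.00 mm²); Merging all regions: the 2 present regions are separate (no shared area or edge), so areas and boundary lengths simply add and each stays a separate island — area = 216.98 mm²; (rotated 30° about Z; rotation is an isometry so areas/perimeters/island counts are preserved). So its area = 216.98 mm². Layer 32 is larger (253.61 vs 216.98 mm²).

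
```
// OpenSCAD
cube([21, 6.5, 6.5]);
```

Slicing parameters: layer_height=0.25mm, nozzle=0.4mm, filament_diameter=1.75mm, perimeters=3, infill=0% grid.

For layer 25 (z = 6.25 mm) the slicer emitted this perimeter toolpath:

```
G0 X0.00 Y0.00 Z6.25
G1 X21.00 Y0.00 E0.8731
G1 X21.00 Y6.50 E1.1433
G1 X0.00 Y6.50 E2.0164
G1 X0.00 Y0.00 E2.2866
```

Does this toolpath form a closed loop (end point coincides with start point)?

yes

Start point (G0): (0.00, 0.00). End point (last G1): the path returns to the start — closed.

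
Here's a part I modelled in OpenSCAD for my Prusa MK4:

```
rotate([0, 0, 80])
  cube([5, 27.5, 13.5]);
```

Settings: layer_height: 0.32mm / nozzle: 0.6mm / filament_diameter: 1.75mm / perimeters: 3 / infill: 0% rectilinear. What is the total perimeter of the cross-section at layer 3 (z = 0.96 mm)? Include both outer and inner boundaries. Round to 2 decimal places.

At z = 0.96 mm: the 5×27.5 cube contributes its full rectangle (perimeter 65.00 mm); (whole slice rotated 80° about Z — lengths, areas and connectivity unchanged). Overall, the cross-section is a single solid region. Total boundary length (outer) = 65.00 mm.

65.00 mm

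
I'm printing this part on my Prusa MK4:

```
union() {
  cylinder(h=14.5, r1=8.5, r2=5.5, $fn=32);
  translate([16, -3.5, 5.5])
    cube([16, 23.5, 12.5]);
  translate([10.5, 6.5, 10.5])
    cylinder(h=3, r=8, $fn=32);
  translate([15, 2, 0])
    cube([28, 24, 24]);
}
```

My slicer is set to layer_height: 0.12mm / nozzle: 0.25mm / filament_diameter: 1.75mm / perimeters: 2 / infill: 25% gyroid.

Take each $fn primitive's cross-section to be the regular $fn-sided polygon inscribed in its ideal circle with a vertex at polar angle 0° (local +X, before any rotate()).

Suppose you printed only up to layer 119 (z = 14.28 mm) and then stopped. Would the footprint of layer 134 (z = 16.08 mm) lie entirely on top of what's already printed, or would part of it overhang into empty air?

Compare the two slices. At z = 14.28: the cone (r1=8.5→r2=5.5) has section circumradius 5.546 here — a regular 32-gon (area = (32/2)·5.546²·sin(360°/32) = 95.99 mm²); the cube at (16, -3.5) (footprint 16×23.5) is included at this height (area 376.00 mm²); the cylinder at (10.5, 6.5) is not intersected at this z (z outside [10.5, 13.5]); the cube at (15, 2) is present — its section is the full 28×24 rectangle (area 672.00 mm²); Combining (union): the regions partially overlap — summed areas 1143.99 mm² minus the doubly-counted overlap 288.00 mm² gives 855.99 mm² — area = 855.99 mm². At z = 16.08: the cone does not reach this height (z outside [0, 14.5]); the cube at (16, -3.5) is present — its section is the full 16×23.5 rectangle (area 376.00 mm²); the cylinder at (10.5, 6.5) is not intersected at this z (z outside [10.5, 13.5]); the cube at (15, 2) (footprint 28×24) is included at this height (area 672.00 mm²); Merging all regions: the regions partially overlap — summed areas 1048.00 mm² minus the doubly-counted overlap 288.00 mm² gives 760.00 mm² — area = 760.00 mm². Checking containment: the cross-section at z = 16.08 is a subset of the cross-section at z = 14.28.

entirely on top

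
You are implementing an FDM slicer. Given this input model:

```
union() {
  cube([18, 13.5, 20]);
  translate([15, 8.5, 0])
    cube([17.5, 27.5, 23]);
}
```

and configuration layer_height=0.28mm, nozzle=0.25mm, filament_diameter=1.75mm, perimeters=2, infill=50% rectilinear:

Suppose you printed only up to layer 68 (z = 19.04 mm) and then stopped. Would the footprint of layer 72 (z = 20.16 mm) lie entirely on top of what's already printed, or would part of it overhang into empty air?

entirely on top

Compare the two slices. At z = 19.04: the cube (footprint 18×13.5) is included at this height (area 243.00 mm²); the cube at (15, 8.5) (footprint 17.5×27.5) is included at this height (area 481.25 mm²); Merging all regions: the regions partially overlap — summed areas 724.25 mm² minus the doubly-counted overlap 15.00 mm² gives 709.25 mm² — area = 709.25 mm². At z = 20.16: the cube is absent (z outside [0, 20]); the 17.5×27.5 cube at (15, 8.5) contributes its full rectangle (area 481.25 mm²); Combining (union): only the 17.5×27.5 cube at (15, 8.5) is present, so the union is just that shape — area = 481.25 mm². Checking containment: the cross-section at z = 20.16 is a subset of the cross-section at z = 19.04.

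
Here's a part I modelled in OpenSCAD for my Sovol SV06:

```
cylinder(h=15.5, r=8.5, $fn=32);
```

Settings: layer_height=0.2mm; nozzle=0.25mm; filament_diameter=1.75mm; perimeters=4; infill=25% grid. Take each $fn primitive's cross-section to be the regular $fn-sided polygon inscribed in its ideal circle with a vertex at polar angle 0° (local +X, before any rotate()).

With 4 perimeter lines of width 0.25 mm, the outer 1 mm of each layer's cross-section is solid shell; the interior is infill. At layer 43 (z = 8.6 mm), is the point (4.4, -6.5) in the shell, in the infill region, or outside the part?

shell

At z = 8.6 mm: the r=8.5 cylinder gives a regular 32-gon of circumradius 8.5 (constant along its height). Overall, the cross-section is a single solid region. The nearest boundary edge runs (4.72, -7.07)→(6.01, -6.01); distance from the point to it = 0.64 mm. The point is inside the cross-section, 0.64 mm from the nearest boundary — within the 1 mm shell band (4 × 0.25).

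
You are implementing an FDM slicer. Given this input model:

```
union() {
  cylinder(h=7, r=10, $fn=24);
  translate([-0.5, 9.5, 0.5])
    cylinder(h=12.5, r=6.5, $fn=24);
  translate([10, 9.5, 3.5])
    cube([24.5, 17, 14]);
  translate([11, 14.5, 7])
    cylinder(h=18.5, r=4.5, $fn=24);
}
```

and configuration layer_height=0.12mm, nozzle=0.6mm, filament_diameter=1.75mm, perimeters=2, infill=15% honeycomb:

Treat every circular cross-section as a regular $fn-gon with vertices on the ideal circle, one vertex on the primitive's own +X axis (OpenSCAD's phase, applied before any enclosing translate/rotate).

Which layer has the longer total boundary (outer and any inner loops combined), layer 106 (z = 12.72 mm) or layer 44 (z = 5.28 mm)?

Layer 106 (z = 12.72): the cylinder is not intersected at this z (z outside [0, 7]); the r=6.5 cylinder at (-0.5, 9.5) gives a regular 24-gon of circumradius 6.5 (constant along its height) (perimeter = 2·24·6.500·sin(180°/24) = 40.72 mm); the 24.5×17 cube at (10, 9.5) contributes its full rectangle (perimeter 83.00 mm); the r=4.5 cylinder at (11, 14.5) gives a regular 24-gon of circumradius 4.5 (constant along its height) (perimeter = 2·24·4.500·sin(180°/24) = 28.19 mm); Taking the union: the regions partially overlap (shared area 40.31 mm²), so the edge portions inside another operand are dropped and the merged outline is re-measured after clipping — boundary = 127.07 mm. So its perimeter = 127.07 mm. Layer 44 (z = 5.28): the r=10 cylinder contributes a regular 24-gon of circumradius 10 (perimeter = 2·24·10.000·sin(180°/24) = 62.65 mm); the cylinder at (-0.5, 9.5): section is a regular 24-gon, circumradius r=6.5 (perimeter = 2·24·6.500·sin(180°/24) = 40.72 mm); the cube at (10, 9.5) (footprint 24.5×17) is included at this height (perimeter 83.00 mm); the cylinder at (11, 14.5) is not intersected at this z (z outside [7, 25.5]); Combining (union): the regions partially overlap (shared area 61.76 mm²), so the edge portions inside another operand are dropped and the merged outline is re-measured after clipping — boundary = 156.12 mm. So its perimeter = 156.12 mm. Layer 44 is larger (156.12 vs 127.07 mm).

layer 44 (z = 5.28 mm)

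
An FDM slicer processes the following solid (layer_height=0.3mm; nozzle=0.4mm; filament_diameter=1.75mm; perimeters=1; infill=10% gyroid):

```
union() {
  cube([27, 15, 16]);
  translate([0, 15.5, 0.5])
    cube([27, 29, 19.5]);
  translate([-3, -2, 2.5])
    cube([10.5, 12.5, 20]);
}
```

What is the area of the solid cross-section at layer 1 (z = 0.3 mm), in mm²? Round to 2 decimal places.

At z = 0.3 mm: the 27×15 cube contributes its full rectangle (area 405.00 mm²); the cube at (0, 15.5) is not intersected at this z (z outside [0.5, 20]); the cube at (-3, -2) does not reach this height (z outside [2.5, 22.5]); Merging all regions: only the 27×15 cube is present, so the union is just that shape — area = 405.00 mm². Overall, the cross-section is a single solid region. Net area = 405.00 mm².

405.00 mm²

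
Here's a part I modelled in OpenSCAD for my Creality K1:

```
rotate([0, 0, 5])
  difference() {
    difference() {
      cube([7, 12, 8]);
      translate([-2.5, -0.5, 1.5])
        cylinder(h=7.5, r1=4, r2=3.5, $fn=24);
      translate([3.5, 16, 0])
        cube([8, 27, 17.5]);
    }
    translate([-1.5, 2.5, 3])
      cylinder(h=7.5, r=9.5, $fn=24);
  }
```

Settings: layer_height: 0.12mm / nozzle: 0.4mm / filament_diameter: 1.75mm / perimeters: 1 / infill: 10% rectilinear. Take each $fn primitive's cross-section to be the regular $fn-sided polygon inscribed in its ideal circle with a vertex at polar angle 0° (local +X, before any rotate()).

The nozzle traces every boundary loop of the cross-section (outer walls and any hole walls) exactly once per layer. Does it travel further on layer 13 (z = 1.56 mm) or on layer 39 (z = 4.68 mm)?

Layer 13 (z = 1.56): the 7×12 cube contributes its full rectangle (perimeter 38.00 mm); the cone at (-2.5, -0.5): at t=0.008 of its height the radius interpolates to r₁+(r₂−r₁)t = 3.996, giving a regular 24-gon of that circumradius (perimeter = 2·24·3.996·sin(180°/24) = 25.04 mm); the cube at (3.5, 16) (footprint 8×27) is included at this height (perimeter 70.00 mm); After the difference (first − rest): starting from the 7×12 cube, the cone at (-2.5, -0.5) partially overlaps it — only the 2.44 mm² overlap (of its 49.59 mm²) is removed, clipping the outline; the 8×27 cube at (3.5, 16) misses the remaining region (no effect) — boundary = 37.03 mm; the cylinder at (-1.5, 2.5) is not intersected at this z (z outside [3, 10.5]); Taking the first minus the rest: none of the subtracted shapes is present at this height, so that combined region is unchanged — boundary = 37.03 mm; (whole slice rotated 5° about Z — lengths, areas and connectivity unchanged). So its perimeter = 37.03 mm. Layer 39 (z = 4.68): the cube (footprint 7×12) is included at this height (perimeter 38.00 mm); the cone at (-2.5, -0.5) contributes a regular 24-gon of circumradius 3.788 (interpolated between r1=4 and r2=3.5 at t=0.424) (perimeter = 2·24·3.788·sin(180°/24) = 23.73 mm); the cube at (3.5, 16) is present — its section is the full 8×27 rectangle (perimeter 70.00 mm); Subtracting the remaining from the first: starting from the 7×12 cube, the cone at (-2.5, -0.5) partially overlaps it — only the 1.85 mm² overlap (of its 44.57 mm²) is removed, clipping the outline; the 8×27 cube at (3.5, 16) misses the remaining region (no effect) — boundary = 37.15 mm; the r=9.5 cylinder at (-1.5, 2.5) gives a regular 24-gon of circumradius 9.5 (constant along its height) (perimeter = 2·24·9.500·sin(180°/24) = 59.52 mm); Taking the first minus the rest: starting from that combined region, the r=9.5 cylinder at (-1.5, 2.5) partially overlaps it — only the 69.01 mm² overlap (of its 280.30 mm²) is removed, clipping the outline — boundary = 21.73 mm; (whole slice rotated 5° about Z — lengths, areas and connectivity unchanged). So its perimeter = 21.73 mm. Layer 13 is larger (37.03 vs 21.73 mm).

layer 13 (z = 1.56 mm)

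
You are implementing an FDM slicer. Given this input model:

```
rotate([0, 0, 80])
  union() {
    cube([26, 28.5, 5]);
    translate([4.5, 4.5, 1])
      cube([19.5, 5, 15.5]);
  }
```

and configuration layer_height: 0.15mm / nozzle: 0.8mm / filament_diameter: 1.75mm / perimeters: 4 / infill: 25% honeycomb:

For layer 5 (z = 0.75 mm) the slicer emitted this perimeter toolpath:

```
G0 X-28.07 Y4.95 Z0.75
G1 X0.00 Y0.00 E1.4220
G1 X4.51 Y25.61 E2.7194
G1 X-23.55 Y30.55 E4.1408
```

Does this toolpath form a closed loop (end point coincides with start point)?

no

Start point (G0): (-28.07, 4.95). End point (last G1): the path does not return to the start — open.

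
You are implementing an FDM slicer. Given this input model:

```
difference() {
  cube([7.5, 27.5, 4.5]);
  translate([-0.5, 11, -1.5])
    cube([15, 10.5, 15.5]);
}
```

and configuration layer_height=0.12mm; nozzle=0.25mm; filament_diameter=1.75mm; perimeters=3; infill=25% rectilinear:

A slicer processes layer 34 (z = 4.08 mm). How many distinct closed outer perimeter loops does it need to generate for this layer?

At z = 4.08 mm: the 7.5×27.5 cube contributes its full rectangle; the 15×10.5 cube at (-0.5, 11) contributes its full rectangle; Subtracting the remaining from the first: starting from the 7.5×27.5 cube, the 15×10.5 cube at (-0.5, 11) partially overlaps it — only the 78.75 mm² overlap (of its 157.50 mm²) is removed, clipping the outline — 2 connected regions. The result has 2 disconnected regions.

2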